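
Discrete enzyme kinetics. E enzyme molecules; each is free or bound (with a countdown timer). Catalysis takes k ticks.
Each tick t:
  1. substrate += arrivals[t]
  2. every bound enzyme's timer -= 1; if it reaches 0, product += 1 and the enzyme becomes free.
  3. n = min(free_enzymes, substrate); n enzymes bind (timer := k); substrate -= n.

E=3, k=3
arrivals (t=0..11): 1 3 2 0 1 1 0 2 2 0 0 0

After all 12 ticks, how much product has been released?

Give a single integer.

t=0: arr=1 -> substrate=0 bound=1 product=0
t=1: arr=3 -> substrate=1 bound=3 product=0
t=2: arr=2 -> substrate=3 bound=3 product=0
t=3: arr=0 -> substrate=2 bound=3 product=1
t=4: arr=1 -> substrate=1 bound=3 product=3
t=5: arr=1 -> substrate=2 bound=3 product=3
t=6: arr=0 -> substrate=1 bound=3 product=4
t=7: arr=2 -> substrate=1 bound=3 product=6
t=8: arr=2 -> substrate=3 bound=3 product=6
t=9: arr=0 -> substrate=2 bound=3 product=7
t=10: arr=0 -> substrate=0 bound=3 product=9
t=11: arr=0 -> substrate=0 bound=3 product=9

Answer: 9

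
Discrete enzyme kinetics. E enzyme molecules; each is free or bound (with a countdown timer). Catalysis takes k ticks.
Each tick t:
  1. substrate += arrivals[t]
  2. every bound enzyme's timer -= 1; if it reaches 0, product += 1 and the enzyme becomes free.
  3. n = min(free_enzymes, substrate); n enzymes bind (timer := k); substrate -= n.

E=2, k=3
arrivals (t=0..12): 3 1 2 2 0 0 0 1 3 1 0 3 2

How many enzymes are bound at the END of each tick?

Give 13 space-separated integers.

t=0: arr=3 -> substrate=1 bound=2 product=0
t=1: arr=1 -> substrate=2 bound=2 product=0
t=2: arr=2 -> substrate=4 bound=2 product=0
t=3: arr=2 -> substrate=4 bound=2 product=2
t=4: arr=0 -> substrate=4 bound=2 product=2
t=5: arr=0 -> substrate=4 bound=2 product=2
t=6: arr=0 -> substrate=2 bound=2 product=4
t=7: arr=1 -> substrate=3 bound=2 product=4
t=8: arr=3 -> substrate=6 bound=2 product=4
t=9: arr=1 -> substrate=5 bound=2 product=6
t=10: arr=0 -> substrate=5 bound=2 product=6
t=11: arr=3 -> substrate=8 bound=2 product=6
t=12: arr=2 -> substrate=8 bound=2 product=8

Answer: 2 2 2 2 2 2 2 2 2 2 2 2 2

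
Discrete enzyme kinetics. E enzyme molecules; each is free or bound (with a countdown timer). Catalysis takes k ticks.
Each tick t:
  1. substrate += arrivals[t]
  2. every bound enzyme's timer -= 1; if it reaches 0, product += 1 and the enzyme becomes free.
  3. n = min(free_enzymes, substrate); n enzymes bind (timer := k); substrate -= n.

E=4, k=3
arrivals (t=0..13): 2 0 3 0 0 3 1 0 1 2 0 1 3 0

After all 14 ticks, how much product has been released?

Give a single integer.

Answer: 12

Derivation:
t=0: arr=2 -> substrate=0 bound=2 product=0
t=1: arr=0 -> substrate=0 bound=2 product=0
t=2: arr=3 -> substrate=1 bound=4 product=0
t=3: arr=0 -> substrate=0 bound=3 product=2
t=4: arr=0 -> substrate=0 bound=3 product=2
t=5: arr=3 -> substrate=0 bound=4 product=4
t=6: arr=1 -> substrate=0 bound=4 product=5
t=7: arr=0 -> substrate=0 bound=4 product=5
t=8: arr=1 -> substrate=0 bound=2 product=8
t=9: arr=2 -> substrate=0 bound=3 product=9
t=10: arr=0 -> substrate=0 bound=3 product=9
t=11: arr=1 -> substrate=0 bound=3 product=10
t=12: arr=3 -> substrate=0 bound=4 product=12
t=13: arr=0 -> substrate=0 bound=4 product=12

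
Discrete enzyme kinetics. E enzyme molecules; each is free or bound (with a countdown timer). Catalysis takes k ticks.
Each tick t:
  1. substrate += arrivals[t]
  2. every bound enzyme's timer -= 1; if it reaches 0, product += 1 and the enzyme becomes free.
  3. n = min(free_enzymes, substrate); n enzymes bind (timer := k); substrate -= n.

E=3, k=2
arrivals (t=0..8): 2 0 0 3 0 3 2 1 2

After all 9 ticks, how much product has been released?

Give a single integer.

Answer: 8

Derivation:
t=0: arr=2 -> substrate=0 bound=2 product=0
t=1: arr=0 -> substrate=0 bound=2 product=0
t=2: arr=0 -> substrate=0 bound=0 product=2
t=3: arr=3 -> substrate=0 bound=3 product=2
t=4: arr=0 -> substrate=0 bound=3 product=2
t=5: arr=3 -> substrate=0 bound=3 product=5
t=6: arr=2 -> substrate=2 bound=3 product=5
t=7: arr=1 -> substrate=0 bound=3 product=8
t=8: arr=2 -> substrate=2 bound=3 product=8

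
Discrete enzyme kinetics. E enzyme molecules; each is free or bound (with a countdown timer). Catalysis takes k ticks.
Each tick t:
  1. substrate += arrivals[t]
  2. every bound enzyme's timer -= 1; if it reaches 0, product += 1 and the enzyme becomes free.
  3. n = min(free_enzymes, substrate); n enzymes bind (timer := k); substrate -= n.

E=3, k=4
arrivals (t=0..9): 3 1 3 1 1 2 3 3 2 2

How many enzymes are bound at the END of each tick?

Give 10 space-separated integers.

t=0: arr=3 -> substrate=0 bound=3 product=0
t=1: arr=1 -> substrate=1 bound=3 product=0
t=2: arr=3 -> substrate=4 bound=3 product=0
t=3: arr=1 -> substrate=5 bound=3 product=0
t=4: arr=1 -> substrate=3 bound=3 product=3
t=5: arr=2 -> substrate=5 bound=3 product=3
t=6: arr=3 -> substrate=8 bound=3 product=3
t=7: arr=3 -> substrate=11 bound=3 product=3
t=8: arr=2 -> substrate=10 bound=3 product=6
t=9: arr=2 -> substrate=12 bound=3 product=6

Answer: 3 3 3 3 3 3 3 3 3 3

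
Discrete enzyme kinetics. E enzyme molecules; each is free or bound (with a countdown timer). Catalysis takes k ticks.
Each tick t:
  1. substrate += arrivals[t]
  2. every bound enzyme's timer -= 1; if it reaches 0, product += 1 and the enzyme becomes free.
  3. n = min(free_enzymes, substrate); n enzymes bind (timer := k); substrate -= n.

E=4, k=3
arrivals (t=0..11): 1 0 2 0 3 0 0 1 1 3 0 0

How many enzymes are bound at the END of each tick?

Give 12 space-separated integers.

Answer: 1 1 3 2 4 3 3 2 2 4 4 3

Derivation:
t=0: arr=1 -> substrate=0 bound=1 product=0
t=1: arr=0 -> substrate=0 bound=1 product=0
t=2: arr=2 -> substrate=0 bound=3 product=0
t=3: arr=0 -> substrate=0 bound=2 product=1
t=4: arr=3 -> substrate=1 bound=4 product=1
t=5: arr=0 -> substrate=0 bound=3 product=3
t=6: arr=0 -> substrate=0 bound=3 product=3
t=7: arr=1 -> substrate=0 bound=2 product=5
t=8: arr=1 -> substrate=0 bound=2 product=6
t=9: arr=3 -> substrate=1 bound=4 product=6
t=10: arr=0 -> substrate=0 bound=4 product=7
t=11: arr=0 -> substrate=0 bound=3 product=8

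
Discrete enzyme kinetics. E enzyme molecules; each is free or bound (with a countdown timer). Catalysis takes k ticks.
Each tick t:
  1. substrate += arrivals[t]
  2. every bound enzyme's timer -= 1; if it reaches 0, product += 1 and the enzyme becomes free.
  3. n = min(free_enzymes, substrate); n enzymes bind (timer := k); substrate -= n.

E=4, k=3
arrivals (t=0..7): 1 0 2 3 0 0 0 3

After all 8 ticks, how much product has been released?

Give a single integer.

t=0: arr=1 -> substrate=0 bound=1 product=0
t=1: arr=0 -> substrate=0 bound=1 product=0
t=2: arr=2 -> substrate=0 bound=3 product=0
t=3: arr=3 -> substrate=1 bound=4 product=1
t=4: arr=0 -> substrate=1 bound=4 product=1
t=5: arr=0 -> substrate=0 bound=3 product=3
t=6: arr=0 -> substrate=0 bound=1 product=5
t=7: arr=3 -> substrate=0 bound=4 product=5

Answer: 5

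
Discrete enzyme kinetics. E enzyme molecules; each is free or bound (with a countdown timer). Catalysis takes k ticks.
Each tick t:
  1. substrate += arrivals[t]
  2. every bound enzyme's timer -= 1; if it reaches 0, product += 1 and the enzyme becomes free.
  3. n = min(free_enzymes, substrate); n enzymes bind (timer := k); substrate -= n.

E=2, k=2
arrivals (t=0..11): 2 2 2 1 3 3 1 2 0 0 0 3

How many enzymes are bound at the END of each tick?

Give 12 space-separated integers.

Answer: 2 2 2 2 2 2 2 2 2 2 2 2

Derivation:
t=0: arr=2 -> substrate=0 bound=2 product=0
t=1: arr=2 -> substrate=2 bound=2 product=0
t=2: arr=2 -> substrate=2 bound=2 product=2
t=3: arr=1 -> substrate=3 bound=2 product=2
t=4: arr=3 -> substrate=4 bound=2 product=4
t=5: arr=3 -> substrate=7 bound=2 product=4
t=6: arr=1 -> substrate=6 bound=2 product=6
t=7: arr=2 -> substrate=8 bound=2 product=6
t=8: arr=0 -> substrate=6 bound=2 product=8
t=9: arr=0 -> substrate=6 bound=2 product=8
t=10: arr=0 -> substrate=4 bound=2 product=10
t=11: arr=3 -> substrate=7 bound=2 product=10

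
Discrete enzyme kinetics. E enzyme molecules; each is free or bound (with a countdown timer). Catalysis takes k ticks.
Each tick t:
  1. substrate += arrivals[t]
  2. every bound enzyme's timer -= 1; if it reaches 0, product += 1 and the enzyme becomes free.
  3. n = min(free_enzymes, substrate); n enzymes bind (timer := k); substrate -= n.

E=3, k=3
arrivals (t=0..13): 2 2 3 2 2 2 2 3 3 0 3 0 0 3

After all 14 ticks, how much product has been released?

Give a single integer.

Answer: 12

Derivation:
t=0: arr=2 -> substrate=0 bound=2 product=0
t=1: arr=2 -> substrate=1 bound=3 product=0
t=2: arr=3 -> substrate=4 bound=3 product=0
t=3: arr=2 -> substrate=4 bound=3 product=2
t=4: arr=2 -> substrate=5 bound=3 product=3
t=5: arr=2 -> substrate=7 bound=3 product=3
t=6: arr=2 -> substrate=7 bound=3 product=5
t=7: arr=3 -> substrate=9 bound=3 product=6
t=8: arr=3 -> substrate=12 bound=3 product=6
t=9: arr=0 -> substrate=10 bound=3 product=8
t=10: arr=3 -> substrate=12 bound=3 product=9
t=11: arr=0 -> substrate=12 bound=3 product=9
t=12: arr=0 -> substrate=10 bound=3 product=11
t=13: arr=3 -> substrate=12 bound=3 product=12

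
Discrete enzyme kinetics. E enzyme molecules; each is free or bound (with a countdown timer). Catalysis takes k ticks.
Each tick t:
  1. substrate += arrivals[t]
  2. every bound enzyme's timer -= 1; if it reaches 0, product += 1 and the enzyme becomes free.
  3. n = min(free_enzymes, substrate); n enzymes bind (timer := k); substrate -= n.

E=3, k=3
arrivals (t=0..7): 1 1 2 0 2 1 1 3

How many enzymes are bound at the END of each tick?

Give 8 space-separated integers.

Answer: 1 2 3 3 3 3 3 3

Derivation:
t=0: arr=1 -> substrate=0 bound=1 product=0
t=1: arr=1 -> substrate=0 bound=2 product=0
t=2: arr=2 -> substrate=1 bound=3 product=0
t=3: arr=0 -> substrate=0 bound=3 product=1
t=4: arr=2 -> substrate=1 bound=3 product=2
t=5: arr=1 -> substrate=1 bound=3 product=3
t=6: arr=1 -> substrate=1 bound=3 product=4
t=7: arr=3 -> substrate=3 bound=3 product=5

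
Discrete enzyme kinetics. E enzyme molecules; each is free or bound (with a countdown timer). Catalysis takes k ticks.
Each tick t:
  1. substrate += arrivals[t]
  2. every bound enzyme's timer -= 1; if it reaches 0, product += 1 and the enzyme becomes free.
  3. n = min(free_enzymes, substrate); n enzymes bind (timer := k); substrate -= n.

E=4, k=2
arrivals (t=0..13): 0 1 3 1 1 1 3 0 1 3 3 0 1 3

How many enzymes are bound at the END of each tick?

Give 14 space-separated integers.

t=0: arr=0 -> substrate=0 bound=0 product=0
t=1: arr=1 -> substrate=0 bound=1 product=0
t=2: arr=3 -> substrate=0 bound=4 product=0
t=3: arr=1 -> substrate=0 bound=4 product=1
t=4: arr=1 -> substrate=0 bound=2 product=4
t=5: arr=1 -> substrate=0 bound=2 product=5
t=6: arr=3 -> substrate=0 bound=4 product=6
t=7: arr=0 -> substrate=0 bound=3 product=7
t=8: arr=1 -> substrate=0 bound=1 product=10
t=9: arr=3 -> substrate=0 bound=4 product=10
t=10: arr=3 -> substrate=2 bound=4 product=11
t=11: arr=0 -> substrate=0 bound=3 product=14
t=12: arr=1 -> substrate=0 bound=3 product=15
t=13: arr=3 -> substrate=0 bound=4 product=17

Answer: 0 1 4 4 2 2 4 3 1 4 4 3 3 4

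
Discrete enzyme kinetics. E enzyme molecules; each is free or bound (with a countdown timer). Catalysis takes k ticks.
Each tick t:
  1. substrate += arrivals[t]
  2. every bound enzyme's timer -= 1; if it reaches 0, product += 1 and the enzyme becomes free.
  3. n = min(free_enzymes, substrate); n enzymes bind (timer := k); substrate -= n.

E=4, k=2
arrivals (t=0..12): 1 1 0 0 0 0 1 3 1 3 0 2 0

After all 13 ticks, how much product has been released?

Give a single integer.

t=0: arr=1 -> substrate=0 bound=1 product=0
t=1: arr=1 -> substrate=0 bound=2 product=0
t=2: arr=0 -> substrate=0 bound=1 product=1
t=3: arr=0 -> substrate=0 bound=0 product=2
t=4: arr=0 -> substrate=0 bound=0 product=2
t=5: arr=0 -> substrate=0 bound=0 product=2
t=6: arr=1 -> substrate=0 bound=1 product=2
t=7: arr=3 -> substrate=0 bound=4 product=2
t=8: arr=1 -> substrate=0 bound=4 product=3
t=9: arr=3 -> substrate=0 bound=4 product=6
t=10: arr=0 -> substrate=0 bound=3 product=7
t=11: arr=2 -> substrate=0 bound=2 product=10
t=12: arr=0 -> substrate=0 bound=2 product=10

Answer: 10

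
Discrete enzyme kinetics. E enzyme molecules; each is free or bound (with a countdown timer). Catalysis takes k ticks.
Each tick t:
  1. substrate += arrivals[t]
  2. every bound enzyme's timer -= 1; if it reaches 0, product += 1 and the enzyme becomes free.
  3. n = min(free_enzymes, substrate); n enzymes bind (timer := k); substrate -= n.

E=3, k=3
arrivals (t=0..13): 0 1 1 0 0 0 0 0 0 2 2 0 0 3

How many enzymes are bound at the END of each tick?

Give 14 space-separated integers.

Answer: 0 1 2 2 1 0 0 0 0 2 3 3 2 3

Derivation:
t=0: arr=0 -> substrate=0 bound=0 product=0
t=1: arr=1 -> substrate=0 bound=1 product=0
t=2: arr=1 -> substrate=0 bound=2 product=0
t=3: arr=0 -> substrate=0 bound=2 product=0
t=4: arr=0 -> substrate=0 bound=1 product=1
t=5: arr=0 -> substrate=0 bound=0 product=2
t=6: arr=0 -> substrate=0 bound=0 product=2
t=7: arr=0 -> substrate=0 bound=0 product=2
t=8: arr=0 -> substrate=0 bound=0 product=2
t=9: arr=2 -> substrate=0 bound=2 product=2
t=10: arr=2 -> substrate=1 bound=3 product=2
t=11: arr=0 -> substrate=1 bound=3 product=2
t=12: arr=0 -> substrate=0 bound=2 product=4
t=13: arr=3 -> substrate=1 bound=3 product=5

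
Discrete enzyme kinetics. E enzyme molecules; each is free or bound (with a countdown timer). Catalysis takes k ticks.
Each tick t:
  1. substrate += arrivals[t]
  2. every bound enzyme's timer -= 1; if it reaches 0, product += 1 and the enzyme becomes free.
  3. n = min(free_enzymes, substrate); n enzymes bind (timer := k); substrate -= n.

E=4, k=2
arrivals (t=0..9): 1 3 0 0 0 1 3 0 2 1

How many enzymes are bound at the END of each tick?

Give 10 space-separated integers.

Answer: 1 4 3 0 0 1 4 3 2 3

Derivation:
t=0: arr=1 -> substrate=0 bound=1 product=0
t=1: arr=3 -> substrate=0 bound=4 product=0
t=2: arr=0 -> substrate=0 bound=3 product=1
t=3: arr=0 -> substrate=0 bound=0 product=4
t=4: arr=0 -> substrate=0 bound=0 product=4
t=5: arr=1 -> substrate=0 bound=1 product=4
t=6: arr=3 -> substrate=0 bound=4 product=4
t=7: arr=0 -> substrate=0 bound=3 product=5
t=8: arr=2 -> substrate=0 bound=2 product=8
t=9: arr=1 -> substrate=0 bound=3 product=8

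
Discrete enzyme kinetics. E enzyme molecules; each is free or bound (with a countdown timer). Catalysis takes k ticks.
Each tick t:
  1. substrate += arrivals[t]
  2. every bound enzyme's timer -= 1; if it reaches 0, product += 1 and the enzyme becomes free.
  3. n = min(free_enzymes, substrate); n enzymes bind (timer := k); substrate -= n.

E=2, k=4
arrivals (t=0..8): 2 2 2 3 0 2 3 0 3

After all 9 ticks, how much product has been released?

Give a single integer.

Answer: 4

Derivation:
t=0: arr=2 -> substrate=0 bound=2 product=0
t=1: arr=2 -> substrate=2 bound=2 product=0
t=2: arr=2 -> substrate=4 bound=2 product=0
t=3: arr=3 -> substrate=7 bound=2 product=0
t=4: arr=0 -> substrate=5 bound=2 product=2
t=5: arr=2 -> substrate=7 bound=2 product=2
t=6: arr=3 -> substrate=10 bound=2 product=2
t=7: arr=0 -> substrate=10 bound=2 product=2
t=8: arr=3 -> substrate=11 bound=2 product=4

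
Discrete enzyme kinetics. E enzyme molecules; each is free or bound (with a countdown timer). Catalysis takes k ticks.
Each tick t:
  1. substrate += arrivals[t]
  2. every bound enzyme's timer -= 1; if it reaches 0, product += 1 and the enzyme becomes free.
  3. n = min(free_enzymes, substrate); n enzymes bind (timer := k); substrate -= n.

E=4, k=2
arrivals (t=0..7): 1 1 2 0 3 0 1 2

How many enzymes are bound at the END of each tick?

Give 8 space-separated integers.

Answer: 1 2 3 2 3 3 1 3

Derivation:
t=0: arr=1 -> substrate=0 bound=1 product=0
t=1: arr=1 -> substrate=0 bound=2 product=0
t=2: arr=2 -> substrate=0 bound=3 product=1
t=3: arr=0 -> substrate=0 bound=2 product=2
t=4: arr=3 -> substrate=0 bound=3 product=4
t=5: arr=0 -> substrate=0 bound=3 product=4
t=6: arr=1 -> substrate=0 bound=1 product=7
t=7: arr=2 -> substrate=0 bound=3 product=7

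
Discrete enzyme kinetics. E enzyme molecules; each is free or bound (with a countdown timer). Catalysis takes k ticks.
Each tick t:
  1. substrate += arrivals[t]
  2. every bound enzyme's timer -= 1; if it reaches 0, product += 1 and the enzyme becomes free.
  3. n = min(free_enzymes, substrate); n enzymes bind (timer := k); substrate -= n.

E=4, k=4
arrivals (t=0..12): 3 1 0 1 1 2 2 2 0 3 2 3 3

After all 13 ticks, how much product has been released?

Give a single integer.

Answer: 10

Derivation:
t=0: arr=3 -> substrate=0 bound=3 product=0
t=1: arr=1 -> substrate=0 bound=4 product=0
t=2: arr=0 -> substrate=0 bound=4 product=0
t=3: arr=1 -> substrate=1 bound=4 product=0
t=4: arr=1 -> substrate=0 bound=3 product=3
t=5: arr=2 -> substrate=0 bound=4 product=4
t=6: arr=2 -> substrate=2 bound=4 product=4
t=7: arr=2 -> substrate=4 bound=4 product=4
t=8: arr=0 -> substrate=2 bound=4 product=6
t=9: arr=3 -> substrate=3 bound=4 product=8
t=10: arr=2 -> substrate=5 bound=4 product=8
t=11: arr=3 -> substrate=8 bound=4 product=8
t=12: arr=3 -> substrate=9 bound=4 product=10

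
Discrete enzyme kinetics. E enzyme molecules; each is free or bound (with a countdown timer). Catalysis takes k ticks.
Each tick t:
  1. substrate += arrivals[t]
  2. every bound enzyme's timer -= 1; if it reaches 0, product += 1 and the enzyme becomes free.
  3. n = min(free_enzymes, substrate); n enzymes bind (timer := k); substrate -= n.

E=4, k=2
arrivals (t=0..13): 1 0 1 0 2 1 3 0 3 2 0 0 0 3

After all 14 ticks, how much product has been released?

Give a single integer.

Answer: 13

Derivation:
t=0: arr=1 -> substrate=0 bound=1 product=0
t=1: arr=0 -> substrate=0 bound=1 product=0
t=2: arr=1 -> substrate=0 bound=1 product=1
t=3: arr=0 -> substrate=0 bound=1 product=1
t=4: arr=2 -> substrate=0 bound=2 product=2
t=5: arr=1 -> substrate=0 bound=3 product=2
t=6: arr=3 -> substrate=0 bound=4 product=4
t=7: arr=0 -> substrate=0 bound=3 product=5
t=8: arr=3 -> substrate=0 bound=3 product=8
t=9: arr=2 -> substrate=1 bound=4 product=8
t=10: arr=0 -> substrate=0 bound=2 product=11
t=11: arr=0 -> substrate=0 bound=1 product=12
t=12: arr=0 -> substrate=0 bound=0 product=13
t=13: arr=3 -> substrate=0 bound=3 product=13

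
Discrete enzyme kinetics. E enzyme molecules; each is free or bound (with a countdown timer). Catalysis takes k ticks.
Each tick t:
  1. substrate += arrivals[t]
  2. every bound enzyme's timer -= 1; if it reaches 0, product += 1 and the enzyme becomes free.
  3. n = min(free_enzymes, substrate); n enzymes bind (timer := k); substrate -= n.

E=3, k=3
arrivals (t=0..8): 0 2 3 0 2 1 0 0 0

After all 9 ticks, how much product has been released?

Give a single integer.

Answer: 6

Derivation:
t=0: arr=0 -> substrate=0 bound=0 product=0
t=1: arr=2 -> substrate=0 bound=2 product=0
t=2: arr=3 -> substrate=2 bound=3 product=0
t=3: arr=0 -> substrate=2 bound=3 product=0
t=4: arr=2 -> substrate=2 bound=3 product=2
t=5: arr=1 -> substrate=2 bound=3 product=3
t=6: arr=0 -> substrate=2 bound=3 product=3
t=7: arr=0 -> substrate=0 bound=3 product=5
t=8: arr=0 -> substrate=0 bound=2 product=6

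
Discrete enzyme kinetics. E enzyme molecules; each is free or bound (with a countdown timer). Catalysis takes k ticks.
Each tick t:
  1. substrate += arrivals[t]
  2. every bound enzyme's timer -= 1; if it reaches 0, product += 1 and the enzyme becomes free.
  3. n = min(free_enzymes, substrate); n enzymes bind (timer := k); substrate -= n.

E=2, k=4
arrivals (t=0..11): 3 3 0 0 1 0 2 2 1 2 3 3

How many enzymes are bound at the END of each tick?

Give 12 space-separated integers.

Answer: 2 2 2 2 2 2 2 2 2 2 2 2

Derivation:
t=0: arr=3 -> substrate=1 bound=2 product=0
t=1: arr=3 -> substrate=4 bound=2 product=0
t=2: arr=0 -> substrate=4 bound=2 product=0
t=3: arr=0 -> substrate=4 bound=2 product=0
t=4: arr=1 -> substrate=3 bound=2 product=2
t=5: arr=0 -> substrate=3 bound=2 product=2
t=6: arr=2 -> substrate=5 bound=2 product=2
t=7: arr=2 -> substrate=7 bound=2 product=2
t=8: arr=1 -> substrate=6 bound=2 product=4
t=9: arr=2 -> substrate=8 bound=2 product=4
t=10: arr=3 -> substrate=11 bound=2 product=4
t=11: arr=3 -> substrate=14 bound=2 product=4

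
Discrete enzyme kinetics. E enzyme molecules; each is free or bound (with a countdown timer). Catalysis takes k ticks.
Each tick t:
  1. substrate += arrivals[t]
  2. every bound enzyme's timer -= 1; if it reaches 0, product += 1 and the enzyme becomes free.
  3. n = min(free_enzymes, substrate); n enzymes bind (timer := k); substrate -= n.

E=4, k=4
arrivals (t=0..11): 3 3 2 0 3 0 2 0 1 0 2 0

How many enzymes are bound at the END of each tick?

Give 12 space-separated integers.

t=0: arr=3 -> substrate=0 bound=3 product=0
t=1: arr=3 -> substrate=2 bound=4 product=0
t=2: arr=2 -> substrate=4 bound=4 product=0
t=3: arr=0 -> substrate=4 bound=4 product=0
t=4: arr=3 -> substrate=4 bound=4 product=3
t=5: arr=0 -> substrate=3 bound=4 product=4
t=6: arr=2 -> substrate=5 bound=4 product=4
t=7: arr=0 -> substrate=5 bound=4 product=4
t=8: arr=1 -> substrate=3 bound=4 product=7
t=9: arr=0 -> substrate=2 bound=4 product=8
t=10: arr=2 -> substrate=4 bound=4 product=8
t=11: arr=0 -> substrate=4 bound=4 product=8

Answer: 3 4 4 4 4 4 4 4 4 4 4 4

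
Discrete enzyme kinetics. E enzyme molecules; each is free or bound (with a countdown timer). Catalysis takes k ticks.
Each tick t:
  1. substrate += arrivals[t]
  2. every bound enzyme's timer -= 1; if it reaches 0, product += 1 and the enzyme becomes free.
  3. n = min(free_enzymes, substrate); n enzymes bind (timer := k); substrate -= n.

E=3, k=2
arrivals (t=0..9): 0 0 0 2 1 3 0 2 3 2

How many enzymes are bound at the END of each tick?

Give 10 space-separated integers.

Answer: 0 0 0 2 3 3 3 3 3 3

Derivation:
t=0: arr=0 -> substrate=0 bound=0 product=0
t=1: arr=0 -> substrate=0 bound=0 product=0
t=2: arr=0 -> substrate=0 bound=0 product=0
t=3: arr=2 -> substrate=0 bound=2 product=0
t=4: arr=1 -> substrate=0 bound=3 product=0
t=5: arr=3 -> substrate=1 bound=3 product=2
t=6: arr=0 -> substrate=0 bound=3 product=3
t=7: arr=2 -> substrate=0 bound=3 product=5
t=8: arr=3 -> substrate=2 bound=3 product=6
t=9: arr=2 -> substrate=2 bound=3 product=8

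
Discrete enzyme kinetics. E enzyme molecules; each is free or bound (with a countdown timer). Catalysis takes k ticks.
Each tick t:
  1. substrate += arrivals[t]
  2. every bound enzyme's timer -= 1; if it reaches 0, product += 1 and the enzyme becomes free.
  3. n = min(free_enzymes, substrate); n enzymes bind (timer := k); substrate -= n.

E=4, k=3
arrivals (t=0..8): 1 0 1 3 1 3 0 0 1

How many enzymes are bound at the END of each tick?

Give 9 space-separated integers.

Answer: 1 1 2 4 4 4 4 4 4

Derivation:
t=0: arr=1 -> substrate=0 bound=1 product=0
t=1: arr=0 -> substrate=0 bound=1 product=0
t=2: arr=1 -> substrate=0 bound=2 product=0
t=3: arr=3 -> substrate=0 bound=4 product=1
t=4: arr=1 -> substrate=1 bound=4 product=1
t=5: arr=3 -> substrate=3 bound=4 product=2
t=6: arr=0 -> substrate=0 bound=4 product=5
t=7: arr=0 -> substrate=0 bound=4 product=5
t=8: arr=1 -> substrate=0 bound=4 product=6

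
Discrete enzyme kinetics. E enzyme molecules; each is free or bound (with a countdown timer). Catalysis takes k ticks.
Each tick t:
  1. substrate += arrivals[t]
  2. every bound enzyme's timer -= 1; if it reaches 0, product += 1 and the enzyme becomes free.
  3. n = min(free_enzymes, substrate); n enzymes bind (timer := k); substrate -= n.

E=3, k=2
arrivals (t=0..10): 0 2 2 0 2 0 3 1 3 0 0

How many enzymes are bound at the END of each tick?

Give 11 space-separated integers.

Answer: 0 2 3 2 3 2 3 3 3 3 1

Derivation:
t=0: arr=0 -> substrate=0 bound=0 product=0
t=1: arr=2 -> substrate=0 bound=2 product=0
t=2: arr=2 -> substrate=1 bound=3 product=0
t=3: arr=0 -> substrate=0 bound=2 product=2
t=4: arr=2 -> substrate=0 bound=3 product=3
t=5: arr=0 -> substrate=0 bound=2 product=4
t=6: arr=3 -> substrate=0 bound=3 product=6
t=7: arr=1 -> substrate=1 bound=3 product=6
t=8: arr=3 -> substrate=1 bound=3 product=9
t=9: arr=0 -> substrate=1 bound=3 product=9
t=10: arr=0 -> substrate=0 bound=1 product=12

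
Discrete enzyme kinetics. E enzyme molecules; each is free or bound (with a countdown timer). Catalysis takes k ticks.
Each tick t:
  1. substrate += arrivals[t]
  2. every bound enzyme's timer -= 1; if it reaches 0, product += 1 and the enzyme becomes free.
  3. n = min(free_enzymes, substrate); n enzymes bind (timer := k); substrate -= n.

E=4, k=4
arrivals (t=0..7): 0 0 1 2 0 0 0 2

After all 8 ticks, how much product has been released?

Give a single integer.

t=0: arr=0 -> substrate=0 bound=0 product=0
t=1: arr=0 -> substrate=0 bound=0 product=0
t=2: arr=1 -> substrate=0 bound=1 product=0
t=3: arr=2 -> substrate=0 bound=3 product=0
t=4: arr=0 -> substrate=0 bound=3 product=0
t=5: arr=0 -> substrate=0 bound=3 product=0
t=6: arr=0 -> substrate=0 bound=2 product=1
t=7: arr=2 -> substrate=0 bound=2 product=3

Answer: 3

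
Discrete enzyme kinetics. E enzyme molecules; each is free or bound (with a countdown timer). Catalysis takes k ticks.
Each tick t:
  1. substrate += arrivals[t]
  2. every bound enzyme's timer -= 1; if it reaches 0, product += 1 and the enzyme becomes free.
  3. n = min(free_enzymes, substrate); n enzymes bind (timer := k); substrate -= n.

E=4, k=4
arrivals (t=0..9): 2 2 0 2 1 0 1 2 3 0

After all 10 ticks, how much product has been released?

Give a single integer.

Answer: 7

Derivation:
t=0: arr=2 -> substrate=0 bound=2 product=0
t=1: arr=2 -> substrate=0 bound=4 product=0
t=2: arr=0 -> substrate=0 bound=4 product=0
t=3: arr=2 -> substrate=2 bound=4 product=0
t=4: arr=1 -> substrate=1 bound=4 product=2
t=5: arr=0 -> substrate=0 bound=3 product=4
t=6: arr=1 -> substrate=0 bound=4 product=4
t=7: arr=2 -> substrate=2 bound=4 product=4
t=8: arr=3 -> substrate=3 bound=4 product=6
t=9: arr=0 -> substrate=2 bound=4 product=7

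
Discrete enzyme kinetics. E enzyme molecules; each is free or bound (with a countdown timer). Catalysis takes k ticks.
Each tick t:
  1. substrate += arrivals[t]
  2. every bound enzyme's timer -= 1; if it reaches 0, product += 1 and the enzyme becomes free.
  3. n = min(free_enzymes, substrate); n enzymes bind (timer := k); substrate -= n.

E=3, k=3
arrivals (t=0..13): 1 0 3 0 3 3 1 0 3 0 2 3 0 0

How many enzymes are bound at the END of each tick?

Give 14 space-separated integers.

t=0: arr=1 -> substrate=0 bound=1 product=0
t=1: arr=0 -> substrate=0 bound=1 product=0
t=2: arr=3 -> substrate=1 bound=3 product=0
t=3: arr=0 -> substrate=0 bound=3 product=1
t=4: arr=3 -> substrate=3 bound=3 product=1
t=5: arr=3 -> substrate=4 bound=3 product=3
t=6: arr=1 -> substrate=4 bound=3 product=4
t=7: arr=0 -> substrate=4 bound=3 product=4
t=8: arr=3 -> substrate=5 bound=3 product=6
t=9: arr=0 -> substrate=4 bound=3 product=7
t=10: arr=2 -> substrate=6 bound=3 product=7
t=11: arr=3 -> substrate=7 bound=3 product=9
t=12: arr=0 -> substrate=6 bound=3 product=10
t=13: arr=0 -> substrate=6 bound=3 product=10

Answer: 1 1 3 3 3 3 3 3 3 3 3 3 3 3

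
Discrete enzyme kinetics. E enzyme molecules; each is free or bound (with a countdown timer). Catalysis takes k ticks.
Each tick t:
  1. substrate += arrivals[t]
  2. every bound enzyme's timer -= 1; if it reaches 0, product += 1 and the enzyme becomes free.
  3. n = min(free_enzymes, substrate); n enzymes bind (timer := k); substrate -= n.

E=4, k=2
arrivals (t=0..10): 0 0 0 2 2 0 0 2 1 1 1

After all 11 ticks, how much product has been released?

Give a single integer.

Answer: 7

Derivation:
t=0: arr=0 -> substrate=0 bound=0 product=0
t=1: arr=0 -> substrate=0 bound=0 product=0
t=2: arr=0 -> substrate=0 bound=0 product=0
t=3: arr=2 -> substrate=0 bound=2 product=0
t=4: arr=2 -> substrate=0 bound=4 product=0
t=5: arr=0 -> substrate=0 bound=2 product=2
t=6: arr=0 -> substrate=0 bound=0 product=4
t=7: arr=2 -> substrate=0 bound=2 product=4
t=8: arr=1 -> substrate=0 bound=3 product=4
t=9: arr=1 -> substrate=0 bound=2 product=6
t=10: arr=1 -> substrate=0 bound=2 product=7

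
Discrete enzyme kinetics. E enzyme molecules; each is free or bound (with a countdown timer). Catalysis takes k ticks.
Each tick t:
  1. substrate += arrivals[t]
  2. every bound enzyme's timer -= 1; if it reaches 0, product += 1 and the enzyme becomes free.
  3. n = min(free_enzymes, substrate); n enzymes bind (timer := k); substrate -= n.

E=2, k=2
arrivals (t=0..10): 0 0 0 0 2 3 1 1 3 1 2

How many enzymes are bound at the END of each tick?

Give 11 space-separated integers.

t=0: arr=0 -> substrate=0 bound=0 product=0
t=1: arr=0 -> substrate=0 bound=0 product=0
t=2: arr=0 -> substrate=0 bound=0 product=0
t=3: arr=0 -> substrate=0 bound=0 product=0
t=4: arr=2 -> substrate=0 bound=2 product=0
t=5: arr=3 -> substrate=3 bound=2 product=0
t=6: arr=1 -> substrate=2 bound=2 product=2
t=7: arr=1 -> substrate=3 bound=2 product=2
t=8: arr=3 -> substrate=4 bound=2 product=4
t=9: arr=1 -> substrate=5 bound=2 product=4
t=10: arr=2 -> substrate=5 bound=2 product=6

Answer: 0 0 0 0 2 2 2 2 2 2 2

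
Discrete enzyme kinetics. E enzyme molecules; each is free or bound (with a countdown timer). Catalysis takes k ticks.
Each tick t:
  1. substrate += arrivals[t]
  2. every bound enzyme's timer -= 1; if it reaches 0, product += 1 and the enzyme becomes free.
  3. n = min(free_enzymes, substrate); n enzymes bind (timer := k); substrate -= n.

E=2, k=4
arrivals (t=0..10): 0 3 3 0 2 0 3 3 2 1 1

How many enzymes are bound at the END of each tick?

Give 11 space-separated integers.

Answer: 0 2 2 2 2 2 2 2 2 2 2

Derivation:
t=0: arr=0 -> substrate=0 bound=0 product=0
t=1: arr=3 -> substrate=1 bound=2 product=0
t=2: arr=3 -> substrate=4 bound=2 product=0
t=3: arr=0 -> substrate=4 bound=2 product=0
t=4: arr=2 -> substrate=6 bound=2 product=0
t=5: arr=0 -> substrate=4 bound=2 product=2
t=6: arr=3 -> substrate=7 bound=2 product=2
t=7: arr=3 -> substrate=10 bound=2 product=2
t=8: arr=2 -> substrate=12 bound=2 product=2
t=9: arr=1 -> substrate=11 bound=2 product=4
t=10: arr=1 -> substrate=12 bound=2 product=4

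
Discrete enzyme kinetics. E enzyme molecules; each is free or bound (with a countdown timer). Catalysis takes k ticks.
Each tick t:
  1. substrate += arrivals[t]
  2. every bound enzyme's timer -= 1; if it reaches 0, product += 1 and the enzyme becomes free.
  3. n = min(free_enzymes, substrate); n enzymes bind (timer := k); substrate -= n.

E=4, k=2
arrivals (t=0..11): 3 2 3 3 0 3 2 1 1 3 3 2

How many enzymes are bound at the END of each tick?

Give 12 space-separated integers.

Answer: 3 4 4 4 4 4 4 4 3 4 4 4

Derivation:
t=0: arr=3 -> substrate=0 bound=3 product=0
t=1: arr=2 -> substrate=1 bound=4 product=0
t=2: arr=3 -> substrate=1 bound=4 product=3
t=3: arr=3 -> substrate=3 bound=4 product=4
t=4: arr=0 -> substrate=0 bound=4 product=7
t=5: arr=3 -> substrate=2 bound=4 product=8
t=6: arr=2 -> substrate=1 bound=4 product=11
t=7: arr=1 -> substrate=1 bound=4 product=12
t=8: arr=1 -> substrate=0 bound=3 product=15
t=9: arr=3 -> substrate=1 bound=4 product=16
t=10: arr=3 -> substrate=2 bound=4 product=18
t=11: arr=2 -> substrate=2 bound=4 product=20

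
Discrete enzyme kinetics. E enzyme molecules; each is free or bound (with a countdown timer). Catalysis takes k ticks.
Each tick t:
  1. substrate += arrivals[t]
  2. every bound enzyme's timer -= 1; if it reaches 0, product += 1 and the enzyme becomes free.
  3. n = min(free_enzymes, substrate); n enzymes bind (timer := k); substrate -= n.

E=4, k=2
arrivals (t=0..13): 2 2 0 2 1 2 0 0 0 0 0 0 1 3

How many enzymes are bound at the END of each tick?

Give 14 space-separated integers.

Answer: 2 4 2 2 3 3 2 0 0 0 0 0 1 4

Derivation:
t=0: arr=2 -> substrate=0 bound=2 product=0
t=1: arr=2 -> substrate=0 bound=4 product=0
t=2: arr=0 -> substrate=0 bound=2 product=2
t=3: arr=2 -> substrate=0 bound=2 product=4
t=4: arr=1 -> substrate=0 bound=3 product=4
t=5: arr=2 -> substrate=0 bound=3 product=6
t=6: arr=0 -> substrate=0 bound=2 product=7
t=7: arr=0 -> substrate=0 bound=0 product=9
t=8: arr=0 -> substrate=0 bound=0 product=9
t=9: arr=0 -> substrate=0 bound=0 product=9
t=10: arr=0 -> substrate=0 bound=0 product=9
t=11: arr=0 -> substrate=0 bound=0 product=9
t=12: arr=1 -> substrate=0 bound=1 product=9
t=13: arr=3 -> substrate=0 bound=4 product=9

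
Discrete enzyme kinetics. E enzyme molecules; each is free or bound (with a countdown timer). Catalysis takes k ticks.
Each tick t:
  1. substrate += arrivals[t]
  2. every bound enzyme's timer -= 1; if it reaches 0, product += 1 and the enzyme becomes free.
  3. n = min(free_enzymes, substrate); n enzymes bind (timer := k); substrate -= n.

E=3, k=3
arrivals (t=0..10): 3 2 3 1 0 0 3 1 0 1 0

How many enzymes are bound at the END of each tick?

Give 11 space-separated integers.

t=0: arr=3 -> substrate=0 bound=3 product=0
t=1: arr=2 -> substrate=2 bound=3 product=0
t=2: arr=3 -> substrate=5 bound=3 product=0
t=3: arr=1 -> substrate=3 bound=3 product=3
t=4: arr=0 -> substrate=3 bound=3 product=3
t=5: arr=0 -> substrate=3 bound=3 product=3
t=6: arr=3 -> substrate=3 bound=3 product=6
t=7: arr=1 -> substrate=4 bound=3 product=6
t=8: arr=0 -> substrate=4 bound=3 product=6
t=9: arr=1 -> substrate=2 bound=3 product=9
t=10: arr=0 -> substrate=2 bound=3 product=9

Answer: 3 3 3 3 3 3 3 3 3 3 3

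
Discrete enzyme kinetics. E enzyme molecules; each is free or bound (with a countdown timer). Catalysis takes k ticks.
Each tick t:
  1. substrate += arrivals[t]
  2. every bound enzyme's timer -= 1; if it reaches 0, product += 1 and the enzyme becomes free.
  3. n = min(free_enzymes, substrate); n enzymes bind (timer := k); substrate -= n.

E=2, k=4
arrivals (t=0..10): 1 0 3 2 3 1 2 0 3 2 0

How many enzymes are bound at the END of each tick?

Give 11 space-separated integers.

t=0: arr=1 -> substrate=0 bound=1 product=0
t=1: arr=0 -> substrate=0 bound=1 product=0
t=2: arr=3 -> substrate=2 bound=2 product=0
t=3: arr=2 -> substrate=4 bound=2 product=0
t=4: arr=3 -> substrate=6 bound=2 product=1
t=5: arr=1 -> substrate=7 bound=2 product=1
t=6: arr=2 -> substrate=8 bound=2 product=2
t=7: arr=0 -> substrate=8 bound=2 product=2
t=8: arr=3 -> substrate=10 bound=2 product=3
t=9: arr=2 -> substrate=12 bound=2 product=3
t=10: arr=0 -> substrate=11 bound=2 product=4

Answer: 1 1 2 2 2 2 2 2 2 2 2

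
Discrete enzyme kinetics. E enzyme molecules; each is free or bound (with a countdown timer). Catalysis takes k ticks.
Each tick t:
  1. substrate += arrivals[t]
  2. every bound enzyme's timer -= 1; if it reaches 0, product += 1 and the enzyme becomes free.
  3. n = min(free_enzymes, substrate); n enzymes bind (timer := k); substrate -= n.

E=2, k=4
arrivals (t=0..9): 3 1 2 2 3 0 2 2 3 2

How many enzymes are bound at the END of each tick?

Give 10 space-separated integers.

t=0: arr=3 -> substrate=1 bound=2 product=0
t=1: arr=1 -> substrate=2 bound=2 product=0
t=2: arr=2 -> substrate=4 bound=2 product=0
t=3: arr=2 -> substrate=6 bound=2 product=0
t=4: arr=3 -> substrate=7 bound=2 product=2
t=5: arr=0 -> substrate=7 bound=2 product=2
t=6: arr=2 -> substrate=9 bound=2 product=2
t=7: arr=2 -> substrate=11 bound=2 product=2
t=8: arr=3 -> substrate=12 bound=2 product=4
t=9: arr=2 -> substrate=14 bound=2 product=4

Answer: 2 2 2 2 2 2 2 2 2 2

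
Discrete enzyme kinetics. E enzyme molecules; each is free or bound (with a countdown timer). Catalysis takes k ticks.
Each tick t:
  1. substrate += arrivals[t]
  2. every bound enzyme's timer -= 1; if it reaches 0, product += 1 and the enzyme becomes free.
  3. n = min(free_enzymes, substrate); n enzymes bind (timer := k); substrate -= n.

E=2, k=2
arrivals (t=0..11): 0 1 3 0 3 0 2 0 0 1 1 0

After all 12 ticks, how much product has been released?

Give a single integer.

t=0: arr=0 -> substrate=0 bound=0 product=0
t=1: arr=1 -> substrate=0 bound=1 product=0
t=2: arr=3 -> substrate=2 bound=2 product=0
t=3: arr=0 -> substrate=1 bound=2 product=1
t=4: arr=3 -> substrate=3 bound=2 product=2
t=5: arr=0 -> substrate=2 bound=2 product=3
t=6: arr=2 -> substrate=3 bound=2 product=4
t=7: arr=0 -> substrate=2 bound=2 product=5
t=8: arr=0 -> substrate=1 bound=2 product=6
t=9: arr=1 -> substrate=1 bound=2 product=7
t=10: arr=1 -> substrate=1 bound=2 product=8
t=11: arr=0 -> substrate=0 bound=2 product=9

Answer: 9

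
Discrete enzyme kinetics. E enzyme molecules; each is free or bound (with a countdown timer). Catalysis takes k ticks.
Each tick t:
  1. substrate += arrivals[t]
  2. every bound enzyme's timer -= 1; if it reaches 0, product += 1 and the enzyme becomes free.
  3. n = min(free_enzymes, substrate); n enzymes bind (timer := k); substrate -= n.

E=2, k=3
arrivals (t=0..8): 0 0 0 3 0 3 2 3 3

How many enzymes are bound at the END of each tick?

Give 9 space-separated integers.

Answer: 0 0 0 2 2 2 2 2 2

Derivation:
t=0: arr=0 -> substrate=0 bound=0 product=0
t=1: arr=0 -> substrate=0 bound=0 product=0
t=2: arr=0 -> substrate=0 bound=0 product=0
t=3: arr=3 -> substrate=1 bound=2 product=0
t=4: arr=0 -> substrate=1 bound=2 product=0
t=5: arr=3 -> substrate=4 bound=2 product=0
t=6: arr=2 -> substrate=4 bound=2 product=2
t=7: arr=3 -> substrate=7 bound=2 product=2
t=8: arr=3 -> substrate=10 bound=2 product=2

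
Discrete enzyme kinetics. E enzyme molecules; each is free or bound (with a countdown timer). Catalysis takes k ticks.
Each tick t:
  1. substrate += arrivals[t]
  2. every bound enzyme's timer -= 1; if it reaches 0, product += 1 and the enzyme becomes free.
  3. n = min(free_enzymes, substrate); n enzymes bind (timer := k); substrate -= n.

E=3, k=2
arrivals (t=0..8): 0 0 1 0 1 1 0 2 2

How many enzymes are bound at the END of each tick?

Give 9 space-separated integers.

Answer: 0 0 1 1 1 2 1 2 3

Derivation:
t=0: arr=0 -> substrate=0 bound=0 product=0
t=1: arr=0 -> substrate=0 bound=0 product=0
t=2: arr=1 -> substrate=0 bound=1 product=0
t=3: arr=0 -> substrate=0 bound=1 product=0
t=4: arr=1 -> substrate=0 bound=1 product=1
t=5: arr=1 -> substrate=0 bound=2 product=1
t=6: arr=0 -> substrate=0 bound=1 product=2
t=7: arr=2 -> substrate=0 bound=2 product=3
t=8: arr=2 -> substrate=1 bound=3 product=3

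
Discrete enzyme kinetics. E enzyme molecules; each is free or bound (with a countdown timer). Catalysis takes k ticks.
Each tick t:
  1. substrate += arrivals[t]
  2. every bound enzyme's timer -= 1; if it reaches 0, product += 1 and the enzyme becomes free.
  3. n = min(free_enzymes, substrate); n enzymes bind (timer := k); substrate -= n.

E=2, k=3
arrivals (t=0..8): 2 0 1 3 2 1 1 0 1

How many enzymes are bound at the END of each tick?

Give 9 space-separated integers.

t=0: arr=2 -> substrate=0 bound=2 product=0
t=1: arr=0 -> substrate=0 bound=2 product=0
t=2: arr=1 -> substrate=1 bound=2 product=0
t=3: arr=3 -> substrate=2 bound=2 product=2
t=4: arr=2 -> substrate=4 bound=2 product=2
t=5: arr=1 -> substrate=5 bound=2 product=2
t=6: arr=1 -> substrate=4 bound=2 product=4
t=7: arr=0 -> substrate=4 bound=2 product=4
t=8: arr=1 -> substrate=5 bound=2 product=4

Answer: 2 2 2 2 2 2 2 2 2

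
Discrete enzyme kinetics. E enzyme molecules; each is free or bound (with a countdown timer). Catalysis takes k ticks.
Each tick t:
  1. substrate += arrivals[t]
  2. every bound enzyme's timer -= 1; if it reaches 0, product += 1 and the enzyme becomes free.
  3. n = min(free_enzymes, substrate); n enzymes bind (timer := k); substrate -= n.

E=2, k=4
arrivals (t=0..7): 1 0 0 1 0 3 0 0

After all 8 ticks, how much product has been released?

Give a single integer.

Answer: 2

Derivation:
t=0: arr=1 -> substrate=0 bound=1 product=0
t=1: arr=0 -> substrate=0 bound=1 product=0
t=2: arr=0 -> substrate=0 bound=1 product=0
t=3: arr=1 -> substrate=0 bound=2 product=0
t=4: arr=0 -> substrate=0 bound=1 product=1
t=5: arr=3 -> substrate=2 bound=2 product=1
t=6: arr=0 -> substrate=2 bound=2 product=1
t=7: arr=0 -> substrate=1 bound=2 product=2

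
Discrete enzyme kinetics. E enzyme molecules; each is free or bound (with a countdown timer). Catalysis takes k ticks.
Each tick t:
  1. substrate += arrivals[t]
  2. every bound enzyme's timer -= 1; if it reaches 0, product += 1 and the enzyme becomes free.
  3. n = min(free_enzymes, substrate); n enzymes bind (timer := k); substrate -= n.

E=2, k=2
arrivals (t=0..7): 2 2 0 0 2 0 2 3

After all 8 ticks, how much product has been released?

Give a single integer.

Answer: 6

Derivation:
t=0: arr=2 -> substrate=0 bound=2 product=0
t=1: arr=2 -> substrate=2 bound=2 product=0
t=2: arr=0 -> substrate=0 bound=2 product=2
t=3: arr=0 -> substrate=0 bound=2 product=2
t=4: arr=2 -> substrate=0 bound=2 product=4
t=5: arr=0 -> substrate=0 bound=2 product=4
t=6: arr=2 -> substrate=0 bound=2 product=6
t=7: arr=3 -> substrate=3 bound=2 product=6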